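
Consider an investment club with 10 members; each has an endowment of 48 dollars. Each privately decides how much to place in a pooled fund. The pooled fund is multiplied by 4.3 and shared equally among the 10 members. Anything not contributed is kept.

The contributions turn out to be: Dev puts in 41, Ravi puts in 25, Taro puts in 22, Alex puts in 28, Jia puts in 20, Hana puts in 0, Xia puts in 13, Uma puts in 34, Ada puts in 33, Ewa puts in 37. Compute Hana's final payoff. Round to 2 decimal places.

156.79 dollars

Total contributed: 41 + 25 + 22 + 28 + 20 + 0 + 13 + 34 + 33 + 37 = 253.
Each receives 4.3 × 253 / 10 = 108.79 from the pooled fund.
Hana keeps 48 − 0 = 48, so Hana's payoff is 48 + 108.79 = 156.79.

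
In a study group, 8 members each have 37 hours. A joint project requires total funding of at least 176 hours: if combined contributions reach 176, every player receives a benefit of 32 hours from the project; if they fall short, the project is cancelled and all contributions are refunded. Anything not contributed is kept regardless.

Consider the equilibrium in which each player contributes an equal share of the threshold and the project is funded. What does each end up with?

47 hours

Equal share of the threshold: 176/8 = 22.
At this profile no one gains by cutting their contribution: any cut drops the total below 176, the project is cancelled, contributions are refunded, and the deviator ends with 37, which is less than 37 − 22 + 32 = 47. Contributing more than 22 just wastes the excess. So contributing exactly 22 is a best response.
Each player's payoff: 37 − 22 + 32 = 47.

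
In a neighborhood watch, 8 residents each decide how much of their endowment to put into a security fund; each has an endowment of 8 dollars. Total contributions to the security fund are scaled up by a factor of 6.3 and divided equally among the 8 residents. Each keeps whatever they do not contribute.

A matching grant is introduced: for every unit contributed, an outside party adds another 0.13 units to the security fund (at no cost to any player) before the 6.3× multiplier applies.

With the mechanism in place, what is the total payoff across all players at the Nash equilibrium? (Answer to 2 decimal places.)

64.00 dollars

With the mechanism, a contributed unit returns 6.3 × 1.13 / 8 = 0.8899 per unit of net cost — still below 1 — so contributing 0 remains dominant for every player.
At the Nash equilibrium no one contributes; group total payoff = 8 × 8 = 64.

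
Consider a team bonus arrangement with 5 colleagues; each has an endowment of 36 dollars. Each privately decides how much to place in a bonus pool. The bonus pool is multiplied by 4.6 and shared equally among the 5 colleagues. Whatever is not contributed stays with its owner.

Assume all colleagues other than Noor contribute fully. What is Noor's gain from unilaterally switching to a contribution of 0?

Switching from a contribution of 36 to 0 lets Noor keep an extra 36 dollars, but lowers the bonus pool by 36, which costs Noor their own share of that drop: 4.6/5 × 36 = 33.12.
Net gain = 36 − 33.12 = 2.88. The private return per contributed unit (0.9200) is below 1, so free-riding is indeed the best response regardless of what the others do.

2.88 dollars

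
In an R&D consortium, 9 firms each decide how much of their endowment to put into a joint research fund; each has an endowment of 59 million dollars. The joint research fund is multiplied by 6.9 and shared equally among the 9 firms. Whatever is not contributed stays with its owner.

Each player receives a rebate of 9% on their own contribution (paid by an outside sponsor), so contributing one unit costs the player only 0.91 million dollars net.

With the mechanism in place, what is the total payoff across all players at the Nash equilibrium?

531.00 million dollars

With the mechanism, a contributed unit returns (6.9/9) / 0.91 = 0.8425 per unit of net cost — still below 1 — so contributing 0 remains dominant for every player.
At the Nash equilibrium no one contributes; group total payoff = 9 × 59 = 531.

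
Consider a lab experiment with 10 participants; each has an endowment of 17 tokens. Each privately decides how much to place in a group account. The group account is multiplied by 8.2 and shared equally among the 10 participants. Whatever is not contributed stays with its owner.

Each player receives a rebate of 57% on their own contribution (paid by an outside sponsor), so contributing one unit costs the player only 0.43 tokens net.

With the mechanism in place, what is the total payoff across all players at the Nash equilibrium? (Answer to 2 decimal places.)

The effective private return per unit is now (8.2/10) / 0.43 = 1.9070 > 1, so every player's dominant strategy flips to full contribution.
So the Nash equilibrium is full contribution by all 10; the group earns 10 × (17 × 0.57 + 8.2 × 17) = 1490.90.

1490.90 tokens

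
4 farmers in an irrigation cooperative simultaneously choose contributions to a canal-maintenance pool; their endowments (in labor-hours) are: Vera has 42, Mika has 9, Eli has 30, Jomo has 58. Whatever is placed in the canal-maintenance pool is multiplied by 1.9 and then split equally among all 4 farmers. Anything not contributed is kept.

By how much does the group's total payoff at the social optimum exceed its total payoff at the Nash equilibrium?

125.10 labor-hours

The private return per contributed unit is 1.9/4 = 0.4750 < 1 for every player regardless of endowment, so the Nash equilibrium is zero contribution and the group total is Σ E_j = 42 + 9 + 30 + 58 = 139.
Each contributed unit returns 1.900 to the group, so the social optimum is full contribution by everyone: group total = 1.900 × 139 = 264.10.
Efficiency loss = (1.900 − 1) × 139 = 125.10.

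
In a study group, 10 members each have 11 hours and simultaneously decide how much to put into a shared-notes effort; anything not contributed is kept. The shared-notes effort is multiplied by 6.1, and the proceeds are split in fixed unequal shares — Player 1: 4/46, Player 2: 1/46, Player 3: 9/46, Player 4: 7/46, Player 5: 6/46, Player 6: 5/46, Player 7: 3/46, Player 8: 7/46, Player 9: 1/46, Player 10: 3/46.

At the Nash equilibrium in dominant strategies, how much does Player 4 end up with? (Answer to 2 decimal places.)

Player j's private return per contributed unit is 6.1 × (j's share). Contributing is weakly dominant for j when that share is at least 1/6.1 = 0.1639, and contributing 0 is dominant otherwise.
Only Player 3 (9/46) clears that bar, contributing 11; the remaining 9 contribute 0. Total contributed: 11.
Player 4 keeps 11 and receives 6.1 × 11 × 7/46 = 10.21 from the shared-notes effort, for a payoff of 21.21.

21.21 hours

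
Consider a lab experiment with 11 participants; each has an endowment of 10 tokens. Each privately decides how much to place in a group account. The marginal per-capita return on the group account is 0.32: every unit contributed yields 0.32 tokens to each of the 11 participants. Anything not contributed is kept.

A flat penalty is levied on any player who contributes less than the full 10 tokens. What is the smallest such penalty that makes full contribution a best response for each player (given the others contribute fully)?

6.80 tokens

Given the others contribute fully, the best deviation is to contribute 0 (any partial contribution still incurs the fine and gives up units whose private return 0.32 is below 1).
Deviating from 10 to 0 saves 10 tokens but forfeits the deviator's share of the drop in the group account: 0.32 × 10 = 3.20.
So the deviation gain is 10 − 3.20 = 6.80, and the fine must be at least 6.80 tokens to wipe it out.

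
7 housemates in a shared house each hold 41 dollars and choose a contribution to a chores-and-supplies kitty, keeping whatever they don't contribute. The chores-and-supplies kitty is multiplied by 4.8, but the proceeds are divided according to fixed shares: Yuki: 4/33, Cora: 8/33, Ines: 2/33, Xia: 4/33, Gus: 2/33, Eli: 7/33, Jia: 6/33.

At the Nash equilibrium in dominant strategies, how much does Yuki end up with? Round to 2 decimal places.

88.71 dollars

A player with share s gets back 4.8·s per unit contributed, so full contribution is dominant for anyone with s > 1/4.8 = 0.2083 and zero contribution is dominant for anyone below.
The shares above 0.2083 belong to Cora and Eli, contributing 41 each; the remaining 5 contribute 0. Total contributed: 82.
Yuki keeps 41 and receives 4.8 × 82 × 4/33 = 47.71 from the chores-and-supplies kitty, for a payoff of 88.71.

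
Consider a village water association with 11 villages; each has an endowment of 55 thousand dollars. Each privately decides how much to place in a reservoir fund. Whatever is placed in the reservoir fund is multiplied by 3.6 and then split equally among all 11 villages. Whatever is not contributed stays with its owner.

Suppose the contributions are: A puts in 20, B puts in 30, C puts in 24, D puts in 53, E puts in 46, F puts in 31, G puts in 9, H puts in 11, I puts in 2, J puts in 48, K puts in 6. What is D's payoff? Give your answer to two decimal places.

Total contributed: 20 + 30 + 24 + 53 + 46 + 31 + 9 + 11 + 2 + 48 + 6 = 280.
Each receives 3.6 × 280 / 11 = 91.64 from the reservoir fund.
D keeps 55 − 53 = 2, so D's payoff is 2 + 91.64 = 93.64.

93.64 thousand dollars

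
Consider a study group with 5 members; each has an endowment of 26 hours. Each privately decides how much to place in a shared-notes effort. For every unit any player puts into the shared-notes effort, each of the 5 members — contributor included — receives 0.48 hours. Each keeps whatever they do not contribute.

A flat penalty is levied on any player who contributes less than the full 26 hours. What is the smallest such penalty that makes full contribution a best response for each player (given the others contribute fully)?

Given the others contribute fully, the best deviation is to contribute 0 (any partial contribution still incurs the fine and gives up units whose private return 0.48 is below 1).
Deviating from 26 to 0 saves 26 hours but forfeits the deviator's share of the drop in the shared-notes effort: 0.48 × 26 = 12.48.
So the deviation gain is 26 − 12.48 = 13.52, and the fine must be at least 13.52 hours to wipe it out.

13.52 hours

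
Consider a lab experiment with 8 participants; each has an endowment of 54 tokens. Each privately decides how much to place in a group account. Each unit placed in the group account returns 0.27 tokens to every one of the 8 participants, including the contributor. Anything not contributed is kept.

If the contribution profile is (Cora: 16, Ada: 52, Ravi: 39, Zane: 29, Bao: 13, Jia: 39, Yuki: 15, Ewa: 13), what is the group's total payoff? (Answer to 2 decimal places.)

682.56 tokens

Total contributed: 16 + 52 + 39 + 29 + 13 + 39 + 15 + 13 = 216; total kept: 8 × 54 − 216 = 216.
The group account pays out 0.27 × 8 × 216 = 466.56 in aggregate.
Group total = 216 + 466.56 = 682.56.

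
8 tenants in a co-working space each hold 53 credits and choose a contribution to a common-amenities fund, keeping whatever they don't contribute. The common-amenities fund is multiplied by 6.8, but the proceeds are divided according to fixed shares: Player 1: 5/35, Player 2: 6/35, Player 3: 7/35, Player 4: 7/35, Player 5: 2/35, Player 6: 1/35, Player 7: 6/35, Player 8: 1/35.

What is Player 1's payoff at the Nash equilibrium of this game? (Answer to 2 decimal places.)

For player j, contributing a unit is worthwhile iff 6.8 × (j's share) ≥ 1, i.e. iff j's share is at least 0.1471.
Player 2, Player 3, Player 4 and Player 7 are above the threshold, contributing 53 each; the remaining 4 contribute 0. Total contributed: 212.
Player 1 keeps 53 and receives 6.8 × 212 × 5/35 = 205.94 from the common-amenities fund, for a payoff of 258.94.

258.94 credits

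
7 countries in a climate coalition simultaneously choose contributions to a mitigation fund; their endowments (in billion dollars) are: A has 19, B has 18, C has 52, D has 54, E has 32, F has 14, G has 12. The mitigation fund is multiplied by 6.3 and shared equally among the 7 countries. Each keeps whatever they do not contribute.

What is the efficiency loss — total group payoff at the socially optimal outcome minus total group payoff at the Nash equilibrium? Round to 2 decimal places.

The private return per contributed unit is 6.3/7 = 0.9000 < 1 for every player regardless of endowment, so the Nash equilibrium is zero contribution and the group total is Σ E_j = 19 + 18 + 52 + 54 + 32 + 14 + 12 = 201.
Each contributed unit returns 6.300 to the group, so the social optimum is full contribution by everyone: group total = 6.300 × 201 = 1266.30.
Efficiency loss = (6.300 − 1) × 201 = 1065.30.

1065.30 billion dollars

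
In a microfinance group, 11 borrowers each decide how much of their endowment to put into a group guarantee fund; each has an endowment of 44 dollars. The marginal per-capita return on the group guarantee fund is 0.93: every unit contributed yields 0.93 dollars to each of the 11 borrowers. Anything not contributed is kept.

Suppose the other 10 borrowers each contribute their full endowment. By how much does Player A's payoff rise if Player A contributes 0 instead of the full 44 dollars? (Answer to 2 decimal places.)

Switching from a contribution of 44 to 0 lets Player A keep an extra 44 dollars, but lowers the group guarantee fund by 44, which costs Player A their own share of that drop: 0.93 × 44 = 40.92.
Net gain = 44 − 40.92 = 3.08. The private return per contributed unit (0.93) is below 1, so free-riding is indeed the best response regardless of what the others do.

3.08 dollars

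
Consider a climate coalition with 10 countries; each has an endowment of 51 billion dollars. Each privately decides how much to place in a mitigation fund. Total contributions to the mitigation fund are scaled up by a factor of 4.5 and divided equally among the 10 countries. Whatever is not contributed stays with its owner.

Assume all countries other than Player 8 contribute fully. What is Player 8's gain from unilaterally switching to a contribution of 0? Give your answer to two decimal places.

28.05 billion dollars

Switching from a contribution of 51 to 0 lets Player 8 keep an extra 51 billion dollars, but lowers the mitigation fund by 51, which costs Player 8 their own share of that drop: 4.5/10 × 51 = 22.95.
Net gain = 51 − 22.95 = 28.05. The private return per contributed unit (0.4500) is below 1, so free-riding is indeed the best response regardless of what the others do.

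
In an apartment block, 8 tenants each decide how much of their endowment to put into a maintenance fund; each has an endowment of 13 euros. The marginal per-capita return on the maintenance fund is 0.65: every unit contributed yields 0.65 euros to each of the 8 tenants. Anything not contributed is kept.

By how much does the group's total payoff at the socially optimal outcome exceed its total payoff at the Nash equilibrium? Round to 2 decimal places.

436.80 euros

The private return per contributed unit is 0.65 < 1, so contributing 0 is dominant for every player. At the Nash equilibrium everyone keeps their 13, and the group total is 8 × 13 = 104.
Each contributed unit returns 5.200 to the group as a whole (0.65 to each of 8 players), which exceeds 1, so the social optimum is full contribution: group total = 5.200 × 104 = 540.80.
Efficiency loss = 540.80 − 104 = 436.80.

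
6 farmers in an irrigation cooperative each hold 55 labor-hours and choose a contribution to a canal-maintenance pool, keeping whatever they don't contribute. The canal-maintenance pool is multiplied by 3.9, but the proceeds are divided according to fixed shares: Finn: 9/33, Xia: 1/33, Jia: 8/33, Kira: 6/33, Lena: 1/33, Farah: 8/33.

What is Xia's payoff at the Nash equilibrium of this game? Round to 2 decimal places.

61.50 labor-hours

Player j's private return per contributed unit is 3.9 × (j's share). Contributing is weakly dominant for j when that share is at least 1/3.9 = 0.2564, and contributing 0 is dominant otherwise.
Finn alone (share 9/33) is above the threshold, contributing 55; the remaining 5 contribute 0. Total contributed: 55.
Xia keeps 55 and receives 3.9 × 55 × 1/33 = 6.50 from the canal-maintenance pool, for a payoff of 61.50.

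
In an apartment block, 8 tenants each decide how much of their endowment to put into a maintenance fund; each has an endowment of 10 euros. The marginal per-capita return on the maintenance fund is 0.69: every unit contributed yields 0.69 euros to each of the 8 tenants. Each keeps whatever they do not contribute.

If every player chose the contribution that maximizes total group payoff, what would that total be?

Each contributed unit returns 5.520 to the group as a whole (0.69 to each of 8 players), which exceeds 1, so the social optimum is full contribution: group total = 5.520 × 80 = 441.60.

441.60 euros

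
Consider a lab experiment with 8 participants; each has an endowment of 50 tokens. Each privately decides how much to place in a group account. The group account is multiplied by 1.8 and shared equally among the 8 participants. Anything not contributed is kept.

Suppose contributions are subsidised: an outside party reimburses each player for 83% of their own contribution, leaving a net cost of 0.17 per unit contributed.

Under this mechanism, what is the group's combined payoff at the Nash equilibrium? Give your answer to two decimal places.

The effective private return per unit is now (1.8/8) / 0.17 = 1.3235 > 1, so every player's dominant strategy flips to full contribution.
At the Nash equilibrium everyone contributes 50. Group total payoff = 8 × (50 × 0.83 + 1.8 × 50) = 1052.00.

1052.00 tokens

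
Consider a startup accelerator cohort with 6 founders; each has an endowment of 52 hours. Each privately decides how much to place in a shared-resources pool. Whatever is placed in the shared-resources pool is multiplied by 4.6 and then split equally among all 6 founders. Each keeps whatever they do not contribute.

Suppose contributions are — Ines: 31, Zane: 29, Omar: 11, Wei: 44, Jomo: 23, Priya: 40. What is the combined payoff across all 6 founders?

Total contributed: 31 + 29 + 11 + 44 + 23 + 40 = 178; total kept: 6 × 52 − 178 = 134.
The shared-resources pool pays out 4.6 × 178 = 818.80 in aggregate.
Group total = 134 + 818.80 = 952.80.

952.80 hours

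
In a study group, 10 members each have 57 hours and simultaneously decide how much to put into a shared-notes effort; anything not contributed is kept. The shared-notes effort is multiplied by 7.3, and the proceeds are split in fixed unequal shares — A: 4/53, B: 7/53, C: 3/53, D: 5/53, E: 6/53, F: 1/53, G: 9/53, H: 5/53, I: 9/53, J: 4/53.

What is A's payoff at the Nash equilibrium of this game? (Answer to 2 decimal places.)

Each unit j contributes comes back to j as 7.3 × (j's share), so j prefers to contribute only if that share exceeds 1/7.3 = 0.1370; otherwise keeping the unit dominates.
G and I are above the threshold, contributing 57 each; the remaining 8 contribute 0. Total contributed: 114.
A keeps 57 and receives 7.3 × 114 × 4/53 = 62.81 from the shared-notes effort, for a payoff of 119.81.

119.81 hours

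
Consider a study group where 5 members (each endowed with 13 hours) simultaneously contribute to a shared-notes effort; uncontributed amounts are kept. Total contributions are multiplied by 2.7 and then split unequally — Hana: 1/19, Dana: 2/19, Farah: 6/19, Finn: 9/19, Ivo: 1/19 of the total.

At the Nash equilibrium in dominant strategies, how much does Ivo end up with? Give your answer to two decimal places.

Each unit j contributes comes back to j as 2.7 × (j's share), so j prefers to contribute only if that share exceeds 1/2.7 = 0.3704; otherwise keeping the unit dominates.
Finn alone (share 9/19) is above the threshold, contributing 13; the remaining 4 contribute 0. Total contributed: 13.
Ivo keeps 13 and receives 2.7 × 13 × 1/19 = 1.85 from the shared-notes effort, for a payoff of 14.85.

14.85 hours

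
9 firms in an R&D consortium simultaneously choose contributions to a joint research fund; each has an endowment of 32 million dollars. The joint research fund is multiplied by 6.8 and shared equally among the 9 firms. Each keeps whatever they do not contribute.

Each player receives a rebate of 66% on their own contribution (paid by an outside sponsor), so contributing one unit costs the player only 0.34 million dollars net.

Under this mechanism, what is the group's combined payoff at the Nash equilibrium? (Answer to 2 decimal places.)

2148.48 million dollars

With the mechanism, a contributed unit returns (6.8/9) / 0.34 = 2.2222 per unit of net cost to the contributor — now above 1 — so contributing fully is weakly dominant for every player.
So the Nash equilibrium is full contribution by all 9; the group earns 9 × (32 × 0.66 + 6.8 × 32) = 2148.48.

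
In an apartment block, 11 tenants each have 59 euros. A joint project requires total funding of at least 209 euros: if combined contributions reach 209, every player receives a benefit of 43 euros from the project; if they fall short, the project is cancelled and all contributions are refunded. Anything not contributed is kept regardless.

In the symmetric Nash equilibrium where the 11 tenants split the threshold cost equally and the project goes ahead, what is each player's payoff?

Equal share of the threshold: 209/11 = 19.
At this profile no one gains by cutting their contribution: any cut drops the total below 209, the project is cancelled, contributions are refunded, and the deviator ends with 59, which is less than 59 − 19 + 43 = 83. Contributing more than 19 just wastes the excess. So contributing exactly 19 is a best response.
Each player's payoff: 59 − 19 + 43 = 83.

83 euros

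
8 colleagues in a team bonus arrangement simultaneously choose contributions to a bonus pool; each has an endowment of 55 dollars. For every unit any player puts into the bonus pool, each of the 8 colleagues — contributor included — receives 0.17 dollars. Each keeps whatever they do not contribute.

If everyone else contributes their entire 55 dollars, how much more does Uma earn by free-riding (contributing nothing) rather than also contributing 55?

45.65 dollars

Switching from a contribution of 55 to 0 lets Uma keep an extra 55 dollars, but lowers the bonus pool by 55, which costs Uma their own share of that drop: 0.17 × 55 = 9.35.
Net gain = 55 − 9.35 = 45.65. The private return per contributed unit (0.17) is below 1, so free-riding is indeed the best response regardless of what the others do.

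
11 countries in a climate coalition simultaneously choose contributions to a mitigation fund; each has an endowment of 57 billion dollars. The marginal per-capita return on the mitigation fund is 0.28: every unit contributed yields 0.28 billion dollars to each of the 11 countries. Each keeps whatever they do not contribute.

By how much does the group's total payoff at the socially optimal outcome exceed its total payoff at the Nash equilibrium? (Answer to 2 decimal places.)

1304.16 billion dollars

The private return per contributed unit is 0.28 < 1, so contributing 0 is dominant for every player. At the Nash equilibrium everyone keeps their 57, and the group total is 11 × 57 = 627.
Each contributed unit returns 3.080 to the group as a whole (0.28 to each of 11 players), which exceeds 1, so the social optimum is full contribution: group total = 3.080 × 627 = 1931.16.
Efficiency loss = 1931.16 − 627 = 1304.16.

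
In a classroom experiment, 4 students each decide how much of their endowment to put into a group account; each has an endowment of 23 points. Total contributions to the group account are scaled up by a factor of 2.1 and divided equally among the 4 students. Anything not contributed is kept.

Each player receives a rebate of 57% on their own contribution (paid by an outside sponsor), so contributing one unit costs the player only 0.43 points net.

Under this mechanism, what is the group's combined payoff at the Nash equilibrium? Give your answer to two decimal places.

245.64 points

With the mechanism, a contributed unit returns (2.1/4) / 0.43 = 1.2209 per unit of net cost to the contributor — now above 1 — so contributing fully is weakly dominant for every player.
So the Nash equilibrium is full contribution by all 4; the group earns 4 × (23 × 0.57 + 2.1 × 23) = 245.64.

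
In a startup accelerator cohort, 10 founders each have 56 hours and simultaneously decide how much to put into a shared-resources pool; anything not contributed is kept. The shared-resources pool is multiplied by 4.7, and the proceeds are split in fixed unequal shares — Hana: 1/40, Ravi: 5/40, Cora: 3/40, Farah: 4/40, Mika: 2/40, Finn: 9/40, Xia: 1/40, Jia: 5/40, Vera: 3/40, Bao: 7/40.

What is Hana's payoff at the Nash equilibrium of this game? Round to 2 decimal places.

62.58 hours

Each unit j contributes comes back to j as 4.7 × (j's share), so j prefers to contribute only if that share exceeds 1/4.7 = 0.2128; otherwise keeping the unit dominates.
Only Finn (9/40) clears that bar, contributing 56; the remaining 9 contribute 0. Total contributed: 56.
Hana keeps 56 and receives 4.7 × 56 × 1/40 = 6.58 from the shared-resources pool, for a payoff of 62.58.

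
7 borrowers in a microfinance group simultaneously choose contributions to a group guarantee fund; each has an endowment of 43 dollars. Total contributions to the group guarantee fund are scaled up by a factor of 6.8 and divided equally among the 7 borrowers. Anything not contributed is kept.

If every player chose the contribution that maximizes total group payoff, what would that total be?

Each contributed unit returns 6.800 to the group as a whole (0.9714 to each of 7 players), which exceeds 1, so the social optimum is full contribution: group total = 6.800 × 301 = 2046.80.

2046.80 dollars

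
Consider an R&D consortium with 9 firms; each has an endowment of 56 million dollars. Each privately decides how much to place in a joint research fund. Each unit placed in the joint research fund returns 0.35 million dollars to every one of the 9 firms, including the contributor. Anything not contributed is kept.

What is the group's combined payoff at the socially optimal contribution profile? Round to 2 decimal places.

1587.60 million dollars

Each contributed unit returns 3.150 to the group as a whole (0.35 to each of 9 players), which exceeds 1, so the social optimum is full contribution: group total = 3.150 × 504 = 1587.60.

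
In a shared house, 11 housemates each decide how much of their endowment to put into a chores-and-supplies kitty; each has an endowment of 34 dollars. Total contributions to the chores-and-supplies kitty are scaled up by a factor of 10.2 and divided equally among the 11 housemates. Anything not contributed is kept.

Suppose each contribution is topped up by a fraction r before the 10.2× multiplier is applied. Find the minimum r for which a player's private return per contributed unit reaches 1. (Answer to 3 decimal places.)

0.078

With matching at rate r, one contributed unit becomes (1 + r) in the chores-and-supplies kitty and returns 10.2 × (1 + r) / 11 to the contributor.
Setting this equal to 1: 1 + r = 11/10.2 = 1.0784.
So the minimum matching rate is r = 1.0784 − 1 = 0.078.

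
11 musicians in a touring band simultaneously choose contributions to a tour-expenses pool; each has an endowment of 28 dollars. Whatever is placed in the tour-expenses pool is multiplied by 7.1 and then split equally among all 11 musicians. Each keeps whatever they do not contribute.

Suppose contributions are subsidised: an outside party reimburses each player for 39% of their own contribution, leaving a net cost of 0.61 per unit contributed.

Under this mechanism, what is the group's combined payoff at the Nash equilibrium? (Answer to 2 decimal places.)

With the mechanism, a contributed unit returns (7.1/11) / 0.61 = 1.0581 per unit of net cost to the contributor — now above 1 — so contributing fully is weakly dominant for every player.
So the Nash equilibrium is full contribution by all 11; the group earns 11 × (28 × 0.39 + 7.1 × 28) = 2306.92.

2306.92 dollars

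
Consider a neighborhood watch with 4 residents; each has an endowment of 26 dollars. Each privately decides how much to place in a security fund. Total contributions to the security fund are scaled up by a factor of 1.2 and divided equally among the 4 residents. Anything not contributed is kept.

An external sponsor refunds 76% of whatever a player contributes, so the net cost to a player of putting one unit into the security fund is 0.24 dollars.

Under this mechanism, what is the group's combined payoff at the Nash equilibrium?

Under the mechanism each unit contributed yields (1.2/4) / 0.24 = 1.2500 back to its contributor per unit of net cost, which exceeds 1, making full contribution the dominant choice for everyone.
So the Nash equilibrium is full contribution by all 4; the group earns 4 × (26 × 0.76 + 1.2 × 26) = 203.84.

203.84 dollars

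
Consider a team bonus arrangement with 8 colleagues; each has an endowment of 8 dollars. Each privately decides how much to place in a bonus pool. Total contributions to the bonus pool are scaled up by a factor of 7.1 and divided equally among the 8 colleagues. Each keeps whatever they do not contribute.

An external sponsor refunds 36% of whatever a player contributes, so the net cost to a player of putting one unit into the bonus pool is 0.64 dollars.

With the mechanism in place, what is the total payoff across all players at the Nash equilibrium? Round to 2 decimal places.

Under the mechanism each unit contributed yields (7.1/8) / 0.64 = 1.3867 back to its contributor per unit of net cost, which exceeds 1, making full contribution the dominant choice for everyone.
So the Nash equilibrium is full contribution by all 8; the group earns 8 × (8 × 0.36 + 7.1 × 8) = 477.44.

477.44 dollars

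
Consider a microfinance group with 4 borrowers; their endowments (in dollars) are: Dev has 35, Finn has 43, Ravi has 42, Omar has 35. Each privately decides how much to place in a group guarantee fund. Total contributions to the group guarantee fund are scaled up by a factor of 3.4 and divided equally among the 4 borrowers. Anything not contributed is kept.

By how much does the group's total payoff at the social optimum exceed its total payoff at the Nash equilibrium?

The private return per contributed unit is 3.4/4 = 0.8500 < 1 for every player regardless of endowment, so the Nash equilibrium is zero contribution and the group total is Σ E_j = 35 + 43 + 42 + 35 = 155.
Each contributed unit returns 3.400 to the group, so the social optimum is full contribution by everyone: group total = 3.400 × 155 = 527.00.
Efficiency loss = (3.400 − 1) × 155 = 372.00.

372.00 dollars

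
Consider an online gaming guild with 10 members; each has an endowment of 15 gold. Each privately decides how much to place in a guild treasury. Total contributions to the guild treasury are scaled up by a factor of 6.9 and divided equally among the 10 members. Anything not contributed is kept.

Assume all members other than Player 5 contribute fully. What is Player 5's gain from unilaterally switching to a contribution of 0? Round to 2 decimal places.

Switching from a contribution of 15 to 0 lets Player 5 keep an extra 15 gold, but lowers the guild treasury by 15, which costs Player 5 their own share of that drop: 6.9/10 × 15 = 10.35.
Net gain = 15 − 10.35 = 4.65. The private return per contributed unit (0.6900) is below 1, so free-riding is indeed the best response regardless of what the others do.

4.65 gold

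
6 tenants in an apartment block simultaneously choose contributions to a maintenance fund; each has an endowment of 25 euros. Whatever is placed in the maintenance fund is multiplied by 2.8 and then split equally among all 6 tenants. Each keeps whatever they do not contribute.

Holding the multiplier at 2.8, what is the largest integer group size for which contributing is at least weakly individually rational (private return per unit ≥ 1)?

2

Private return per unit is 2.8/(group size), which is ≥ 1 whenever the group size is ≤ 2.8.
The largest such integer is 2.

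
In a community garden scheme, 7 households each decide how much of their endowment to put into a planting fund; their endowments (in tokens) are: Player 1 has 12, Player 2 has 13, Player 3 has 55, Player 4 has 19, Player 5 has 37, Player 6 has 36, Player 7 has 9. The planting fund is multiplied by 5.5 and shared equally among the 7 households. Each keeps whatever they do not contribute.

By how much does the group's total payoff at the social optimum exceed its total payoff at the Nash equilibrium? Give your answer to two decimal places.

The private return per contributed unit is 5.5/7 = 0.7857 < 1 for every player regardless of endowment, so the Nash equilibrium is zero contribution and the group total is Σ E_j = 12 + 13 + 55 + 19 + 37 + 36 + 9 = 181.
Each contributed unit returns 5.500 to the group, so the social optimum is full contribution by everyone: group total = 5.500 × 181 = 995.50.
Efficiency loss = (5.500 − 1) × 181 = 814.50.

814.50 tokens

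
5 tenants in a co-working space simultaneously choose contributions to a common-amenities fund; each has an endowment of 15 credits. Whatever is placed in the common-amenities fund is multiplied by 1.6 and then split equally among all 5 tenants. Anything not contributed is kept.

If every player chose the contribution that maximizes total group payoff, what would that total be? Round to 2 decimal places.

120.00 credits

Each contributed unit returns 1.600 to the group as a whole (0.3200 to each of 5 players), which exceeds 1, so the social optimum is full contribution: group total = 1.600 × 75 = 120.00.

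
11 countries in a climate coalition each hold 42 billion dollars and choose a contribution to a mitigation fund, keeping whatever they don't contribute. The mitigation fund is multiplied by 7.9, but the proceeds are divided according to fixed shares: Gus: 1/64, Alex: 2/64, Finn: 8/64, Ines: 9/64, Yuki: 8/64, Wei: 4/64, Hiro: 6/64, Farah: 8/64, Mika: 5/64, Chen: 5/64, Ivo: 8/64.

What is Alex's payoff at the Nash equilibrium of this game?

Each unit j contributes comes back to j as 7.9 × (j's share), so j prefers to contribute only if that share exceeds 1/7.9 = 0.1266; otherwise keeping the unit dominates.
Ines alone (share 9/64) is above the threshold, contributing 42; the remaining 10 contribute 0. Total contributed: 42.
Alex keeps 42 and receives 7.9 × 42 × 2/64 = 10.37 from the mitigation fund, for a payoff of 52.37.

52.37 billion dollars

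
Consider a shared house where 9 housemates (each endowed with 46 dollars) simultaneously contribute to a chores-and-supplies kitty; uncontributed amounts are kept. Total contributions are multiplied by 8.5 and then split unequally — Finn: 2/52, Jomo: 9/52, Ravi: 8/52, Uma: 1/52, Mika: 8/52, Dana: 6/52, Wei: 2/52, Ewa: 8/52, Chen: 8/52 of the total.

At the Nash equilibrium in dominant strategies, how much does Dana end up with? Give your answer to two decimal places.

271.58 dollars

For player j, contributing a unit is worthwhile iff 8.5 × (j's share) ≥ 1, i.e. iff j's share is at least 0.1176.
Jomo, Ravi, Mika, Ewa and Chen clear that bar, contributing 46 each; the remaining 4 contribute 0. Total contributed: 230.
Dana keeps 46 and receives 8.5 × 230 × 6/52 = 225.58 from the chores-and-supplies kitty, for a payoff of 271.58.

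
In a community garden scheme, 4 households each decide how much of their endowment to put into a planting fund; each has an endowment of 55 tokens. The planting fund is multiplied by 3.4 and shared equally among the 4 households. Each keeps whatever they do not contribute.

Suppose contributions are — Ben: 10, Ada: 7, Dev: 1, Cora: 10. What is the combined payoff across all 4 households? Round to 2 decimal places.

287.20 tokens

Total contributed: 10 + 7 + 1 + 10 = 28; total kept: 4 × 55 − 28 = 192.
The planting fund pays out 3.4 × 28 = 95.20 in aggregate.
Group total = 192 + 95.20 = 287.20.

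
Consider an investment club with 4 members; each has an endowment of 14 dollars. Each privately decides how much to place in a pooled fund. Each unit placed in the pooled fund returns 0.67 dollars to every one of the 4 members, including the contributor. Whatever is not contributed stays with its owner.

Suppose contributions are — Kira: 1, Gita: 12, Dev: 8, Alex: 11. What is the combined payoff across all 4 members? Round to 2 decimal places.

109.76 dollars

Total contributed: 1 + 12 + 8 + 11 = 32; total kept: 4 × 14 − 32 = 24.
The pooled fund pays out 0.67 × 4 × 32 = 85.76 in aggregate.
Group total = 24 + 85.76 = 109.76.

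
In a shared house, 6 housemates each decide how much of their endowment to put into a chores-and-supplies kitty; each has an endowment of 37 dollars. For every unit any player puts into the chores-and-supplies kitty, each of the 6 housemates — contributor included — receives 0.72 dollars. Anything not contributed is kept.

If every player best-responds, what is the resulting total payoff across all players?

The private return per contributed unit is 0.72 < 1, so contributing 0 is dominant for every player. At the Nash equilibrium everyone keeps their 37, and the group total is 6 × 37 = 222.

222.00 dollars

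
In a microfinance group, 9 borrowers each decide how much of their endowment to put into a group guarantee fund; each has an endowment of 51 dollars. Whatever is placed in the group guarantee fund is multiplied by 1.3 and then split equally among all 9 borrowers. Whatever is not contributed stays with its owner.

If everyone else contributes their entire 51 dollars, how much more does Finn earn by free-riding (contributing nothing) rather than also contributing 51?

Switching from a contribution of 51 to 0 lets Finn keep an extra 51 dollars, but lowers the group guarantee fund by 51, which costs Finn their own share of that drop: 1.3/9 × 51 = 7.37.
Net gain = 51 − 7.37 = 43.63. The private return per contributed unit (0.1444) is below 1, so free-riding is indeed the best response regardless of what the others do.

43.63 dollars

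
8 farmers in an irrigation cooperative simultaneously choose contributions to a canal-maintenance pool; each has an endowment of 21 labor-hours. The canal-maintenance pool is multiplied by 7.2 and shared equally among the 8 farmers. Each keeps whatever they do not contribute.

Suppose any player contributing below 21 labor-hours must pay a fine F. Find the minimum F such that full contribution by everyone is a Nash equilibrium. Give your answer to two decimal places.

Given the others contribute fully, the best deviation is to contribute 0 (any partial contribution still incurs the fine and gives up units whose private return 0.9000 is below 1).
Deviating from 21 to 0 saves 21 labor-hours but forfeits the deviator's share of the drop in the canal-maintenance pool: 7.2/8 × 21 = 18.90.
So the deviation gain is 21 − 18.90 = 2.10, and the fine must be at least 2.10 labor-hours to wipe it out.

2.10 labor-hours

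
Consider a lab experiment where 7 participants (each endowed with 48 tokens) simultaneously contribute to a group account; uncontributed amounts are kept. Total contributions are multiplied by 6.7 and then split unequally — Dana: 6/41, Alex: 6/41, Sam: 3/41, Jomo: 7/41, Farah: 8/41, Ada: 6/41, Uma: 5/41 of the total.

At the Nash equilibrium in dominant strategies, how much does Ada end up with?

142.13 tokens

Player j's private return per contributed unit is 6.7 × (j's share). Contributing is weakly dominant for j when that share is at least 1/6.7 = 0.1493, and contributing 0 is dominant otherwise.
Jomo and Farah clear that bar, contributing 48 each; the remaining 5 contribute 0. Total contributed: 96.
Ada keeps 48 and receives 6.7 × 96 × 6/41 = 94.13 from the group account, for a payoff of 142.13.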